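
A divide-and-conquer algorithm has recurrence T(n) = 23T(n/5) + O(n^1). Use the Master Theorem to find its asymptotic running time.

Master Theorem for T(n) = 23T(n/5) + O(n^1):

a = 23, b = 5, c = 1
log_b(a) = log_5(23) = 1.9482

Case 1: c = 1 < log_5(23) = 1.9482
T(n) = O(n^(log_5 23))

For T(n) = 23T(n/5) + O(n^1): log_5(23) = 1.9482. This is Case 1 of the Master Theorem (c < log_b(a), work dominated by leaves), giving O(n^(log_5 23)).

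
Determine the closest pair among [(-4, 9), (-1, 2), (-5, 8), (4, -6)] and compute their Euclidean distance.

Computing all pairwise distances among 4 points:

d((-4, 9), (-1, 2)) = 7.6158
d((-4, 9), (-5, 8)) = 1.4142 <-- minimum
d((-4, 9), (4, -6)) = 17.0
d((-1, 2), (-5, 8)) = 7.2111
d((-1, 2), (4, -6)) = 9.434
d((-5, 8), (4, -6)) = 16.6433

Closest pair: (-4, 9) and (-5, 8) with distance 1.4142

The closest pair is (-4, 9) and (-5, 8) with Euclidean distance 1.4142. For 4 points, brute-force pairwise comparison is shown above. For large n, the divide-and-conquer algorithm (sort by x, recurse on halves, check the dividing strip) achieves O(n log n).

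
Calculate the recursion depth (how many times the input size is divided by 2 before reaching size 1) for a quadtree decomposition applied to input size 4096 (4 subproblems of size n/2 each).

For divide and conquer with division factor 2:

Problem sizes at each level:
Level 0: 4096
Level 1: 2048
Level 2: 1024
Level 3: 512
Level 4: 256
Level 5: 128
Level 6: 64
Level 7: 32
Level 8: 16
Level 9: 8
Level 10: 4
Level 11: 2
Level 12: 1

The root is level 0 and the size-1 base case is level 12 (the tree spans levels 0 through 12, i.e. 13 levels counting the root), so the depth is the number of divisions: log_2(4096) = 12

The recursion tree depth is log_2(4096) = 12. At each level, the problem size is divided by 2, so it takes 12 divisions to reduce to a base case of size 1. The algorithm makes 4 recursive calls at each level.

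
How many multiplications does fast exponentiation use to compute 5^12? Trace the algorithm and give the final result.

Computing 5^12 by squaring (build up from 5^1; each line after the first costs one multiplication):

5^1 = 5
5^2 = (5^1)^2 = 5^2 = 25
5^3 = 5 * 5^2 = 5 * 25 = 125
5^6 = (5^3)^2 = 125^2 = 15625
5^12 = (5^6)^2 = 15625^2 = 244140625

Result: 244140625
Multiplications needed: 4 (4 lines after 5^1)

5^12 = 244140625. Using exponentiation by squaring, this requires 4 multiplications. The key idea: if the exponent is even, square the half-power; if odd, multiply by the base once.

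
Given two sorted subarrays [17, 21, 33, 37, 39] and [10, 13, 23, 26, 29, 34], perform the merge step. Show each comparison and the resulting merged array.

Merging process:

Compare 17 vs 10: take 10 from right. Merged: [10]
Compare 17 vs 13: take 13 from right. Merged: [10, 13]
Compare 17 vs 23: take 17 from left. Merged: [10, 13, 17]
Compare 21 vs 23: take 21 from left. Merged: [10, 13, 17, 21]
Compare 33 vs 23: take 23 from right. Merged: [10, 13, 17, 21, 23]
Compare 33 vs 26: take 26 from right. Merged: [10, 13, 17, 21, 23, 26]
Compare 33 vs 29: take 29 from right. Merged: [10, 13, 17, 21, 23, 26, 29]
Compare 33 vs 34: take 33 from left. Merged: [10, 13, 17, 21, 23, 26, 29, 33]
Compare 37 vs 34: take 34 from right. Merged: [10, 13, 17, 21, 23, 26, 29, 33, 34]
Append remaining from left: [37, 39]. Merged: [10, 13, 17, 21, 23, 26, 29, 33, 34, 37, 39]

Final merged array: [10, 13, 17, 21, 23, 26, 29, 33, 34, 37, 39]
Total comparisons: 9

The merged array is [10, 13, 17, 21, 23, 26, 29, 33, 34, 37, 39], requiring 9 comparisons. The merge step runs in O(n) time where n is the total number of elements.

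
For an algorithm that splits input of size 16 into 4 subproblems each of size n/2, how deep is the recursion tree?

For divide and conquer with division factor 2:

Problem sizes at each level:
Level 0: 16
Level 1: 8
Level 2: 4
Level 3: 2
Level 4: 1

The root is level 0 and the size-1 base case is level 4 (the tree spans levels 0 through 4, i.e. 5 levels counting the root), so the depth is the number of divisions: log_2(16) = 4

The recursion tree depth is log_2(16) = 4. At each level, the problem size is divided by 2, so it takes 4 divisions to reduce to a base case of size 1. The algorithm makes 4 recursive calls at each level.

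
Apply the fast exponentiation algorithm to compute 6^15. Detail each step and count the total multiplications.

Computing 6^15 by squaring (build up from 6^1; each line after the first costs one multiplication):

6^1 = 6
6^2 = (6^1)^2 = 6^2 = 36
6^3 = 6 * 6^2 = 6 * 36 = 216
6^6 = (6^3)^2 = 216^2 = 46656
6^7 = 6 * 6^6 = 6 * 46656 = 279936
6^14 = (6^7)^2 = 279936^2 = 78364164096
6^15 = 6 * 6^14 = 6 * 78364164096 = 470184984576

Result: 470184984576
Multiplications needed: 6 (6 lines after 6^1)

6^15 = 470184984576. Using exponentiation by squaring, this requires 6 multiplications. The key idea: if the exponent is even, square the half-power; if odd, multiply by the base once.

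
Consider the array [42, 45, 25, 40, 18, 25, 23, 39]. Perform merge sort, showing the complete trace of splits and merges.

Merge sort trace:

Split: [42, 45, 25, 40, 18, 25, 23, 39] -> [42, 45, 25, 40] and [18, 25, 23, 39]
  Split: [42, 45, 25, 40] -> [42, 45] and [25, 40]
    Split: [42, 45] -> [42] and [45]
    Merge: [42] + [45] -> [42, 45]
    Split: [25, 40] -> [25] and [40]
    Merge: [25] + [40] -> [25, 40]
  Merge: [42, 45] + [25, 40] -> [25, 40, 42, 45]
  Split: [18, 25, 23, 39] -> [18, 25] and [23, 39]
    Split: [18, 25] -> [18] and [25]
    Merge: [18] + [25] -> [18, 25]
    Split: [23, 39] -> [23] and [39]
    Merge: [23] + [39] -> [23, 39]
  Merge: [18, 25] + [23, 39] -> [18, 23, 25, 39]
Merge: [25, 40, 42, 45] + [18, 23, 25, 39] -> [18, 23, 25, 25, 39, 40, 42, 45]

Final sorted array: [18, 23, 25, 25, 39, 40, 42, 45]

The merge sort proceeds by recursively splitting the array and merging sorted halves.
After all merges, the sorted array is [18, 23, 25, 25, 39, 40, 42, 45].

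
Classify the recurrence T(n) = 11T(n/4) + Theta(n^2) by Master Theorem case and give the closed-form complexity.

Master Theorem for T(n) = 11T(n/4) + O(n^2):

a = 11, b = 4, c = 2
log_b(a) = log_4(11) = 1.7297

Case 3: c = 2 > log_4(11) = 1.7297
T(n) = O(n^2) = O(n^2)

For T(n) = 11T(n/4) + O(n^2): log_4(11) = 1.7297. This is Case 3 of the Master Theorem (c > log_b(a), work dominated by root), giving O(n^2).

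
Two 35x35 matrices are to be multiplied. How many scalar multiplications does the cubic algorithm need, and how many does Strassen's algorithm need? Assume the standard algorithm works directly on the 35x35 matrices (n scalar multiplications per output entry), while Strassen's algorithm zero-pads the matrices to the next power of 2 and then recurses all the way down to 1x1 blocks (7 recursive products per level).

Matrix multiplication for 35x35 matrices:

Strassen's algorithm requires power-of-2 dimensions. Pad 35x35 to 64x64 (next power of 2).

Standard algorithm: 35^3 = 42875 multiplications
Strassen's algorithm: 7^(log2(64)) = 7^6 = 117649 multiplications
Difference: 42875 - 117649 = -74774 (Strassen uses MORE here due to padding overhead — for small or just-over-power-of-2 n, padding can outweigh the per-level savings)

Standard: 42875 multiplications (35^3). Strassen: 117649 multiplications (7^6, after padding to 64x64). Strassen reduces 8 recursive multiplications to 7 at each level.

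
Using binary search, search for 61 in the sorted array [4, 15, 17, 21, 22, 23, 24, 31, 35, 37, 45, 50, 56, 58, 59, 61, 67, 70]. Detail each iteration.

Binary search for 61 in [4, 15, 17, 21, 22, 23, 24, 31, 35, 37, 45, 50, 56, 58, 59, 61, 67, 70]:

lo=0, hi=17, mid=8, arr[mid]=35 -> 35 < 61, search right half
lo=9, hi=17, mid=13, arr[mid]=58 -> 58 < 61, search right half
lo=14, hi=17, mid=15, arr[mid]=61 -> Found target at index 15!

Binary search finds 61 at index 15 after 3 comparisons. The search repeatedly halves the search space by comparing with the middle element.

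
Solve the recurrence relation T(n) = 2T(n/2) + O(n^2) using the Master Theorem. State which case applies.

Master Theorem for T(n) = 2T(n/2) + O(n^2):

a = 2, b = 2, c = 2
log_b(a) = log_2(2) = 1.0000

Case 3: c = 2 > log_2(2) = 1.0000
T(n) = O(n^2) = O(n^2)

For T(n) = 2T(n/2) + O(n^2): log_2(2) = 1.0000. This is Case 3 of the Master Theorem (c > log_b(a), work dominated by root), giving O(n^2).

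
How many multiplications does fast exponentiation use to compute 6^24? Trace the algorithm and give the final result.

Computing 6^24 by squaring (build up from 6^1; each line after the first costs one multiplication):

6^1 = 6
6^2 = (6^1)^2 = 6^2 = 36
6^3 = 6 * 6^2 = 6 * 36 = 216
6^6 = (6^3)^2 = 216^2 = 46656
6^12 = (6^6)^2 = 46656^2 = 2176782336
6^24 = (6^12)^2 = 2176782336^2 = 4738381338321616896

Result: 4738381338321616896
Multiplications needed: 5 (5 lines after 6^1)

6^24 = 4738381338321616896. Using exponentiation by squaring, this requires 5 multiplications. The key idea: if the exponent is even, square the half-power; if odd, multiply by the base once.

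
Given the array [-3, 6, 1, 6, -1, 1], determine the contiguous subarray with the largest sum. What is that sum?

Using Kadane's algorithm on [-3, 6, 1, 6, -1, 1]:

Scanning through the array:
Position 1 (value 6): max_ending_here = 6, max_so_far = 6
Position 2 (value 1): max_ending_here = 7, max_so_far = 7
Position 3 (value 6): max_ending_here = 13, max_so_far = 13
Position 4 (value -1): max_ending_here = 12, max_so_far = 13
Position 5 (value 1): max_ending_here = 13, max_so_far = 13

Maximum subarray: [6, 1, 6]
Maximum sum: 13

The maximum subarray is [6, 1, 6] with sum 13. This subarray runs from index 1 to index 3.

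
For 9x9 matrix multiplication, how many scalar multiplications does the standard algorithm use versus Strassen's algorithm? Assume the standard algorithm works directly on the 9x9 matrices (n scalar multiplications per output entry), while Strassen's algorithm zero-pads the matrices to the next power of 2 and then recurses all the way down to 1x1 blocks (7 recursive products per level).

Matrix multiplication for 9x9 matrices:

Strassen's algorithm requires power-of-2 dimensions. Pad 9x9 to 16x16 (next power of 2).

Standard algorithm: 9^3 = 729 multiplications
Strassen's algorithm: 7^(log2(16)) = 7^4 = 2401 multiplications
Difference: 729 - 2401 = -1672 (Strassen uses MORE here due to padding overhead — for small or just-over-power-of-2 n, padding can outweigh the per-level savings)

Standard: 729 multiplications (9^3). Strassen: 2401 multiplications (7^4, after padding to 16x16). Strassen reduces 8 recursive multiplications to 7 at each level.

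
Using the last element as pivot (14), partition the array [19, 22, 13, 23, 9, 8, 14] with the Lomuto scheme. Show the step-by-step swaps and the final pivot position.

Lomuto partition with pivot = 14:

Initial array: [19, 22, 13, 23, 9, 8, 14]

arr[0]=19 > 14: no swap
arr[1]=22 > 14: no swap
arr[2]=13 <= 14: swap with position 0, array becomes [13, 22, 19, 23, 9, 8, 14]
arr[3]=23 > 14: no swap
arr[4]=9 <= 14: swap with position 1, array becomes [13, 9, 19, 23, 22, 8, 14]
arr[5]=8 <= 14: swap with position 2, array becomes [13, 9, 8, 23, 22, 19, 14]

Place pivot at position 3: [13, 9, 8, 14, 22, 19, 23]
Pivot position: 3

After partitioning with pivot 14, the array becomes [13, 9, 8, 14, 22, 19, 23]. The pivot is placed at index 3. All elements to the left of the pivot are <= 14, and all elements to the right are > 14.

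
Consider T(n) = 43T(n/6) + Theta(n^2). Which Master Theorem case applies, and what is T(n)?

Master Theorem for T(n) = 43T(n/6) + O(n^2):

a = 43, b = 6, c = 2
log_b(a) = log_6(43) = 2.0992

Case 1: c = 2 < log_6(43) = 2.0992
T(n) = O(n^(log_6 43))

For T(n) = 43T(n/6) + O(n^2): log_6(43) = 2.0992. This is Case 1 of the Master Theorem (c < log_b(a), work dominated by leaves), giving O(n^(log_6 43)).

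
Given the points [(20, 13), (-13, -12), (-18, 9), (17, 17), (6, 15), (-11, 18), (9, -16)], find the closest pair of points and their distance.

Computing all pairwise distances among 7 points:

d((20, 13), (-13, -12)) = 41.4005
d((20, 13), (-18, 9)) = 38.2099
d((20, 13), (17, 17)) = 5.0 <-- minimum
d((20, 13), (6, 15)) = 14.1421
d((20, 13), (-11, 18)) = 31.4006
d((20, 13), (9, -16)) = 31.0161
d((-13, -12), (-18, 9)) = 21.587
d((-13, -12), (17, 17)) = 41.7253
d((-13, -12), (6, 15)) = 33.0151
d((-13, -12), (-11, 18)) = 30.0666
d((-13, -12), (9, -16)) = 22.3607
d((-18, 9), (17, 17)) = 35.9026
d((-18, 9), (6, 15)) = 24.7386
d((-18, 9), (-11, 18)) = 11.4018
d((-18, 9), (9, -16)) = 36.7967
d((17, 17), (6, 15)) = 11.1803
d((17, 17), (-11, 18)) = 28.0179
d((17, 17), (9, -16)) = 33.9559
d((6, 15), (-11, 18)) = 17.2627
d((6, 15), (9, -16)) = 31.1448
d((-11, 18), (9, -16)) = 39.4462

Closest pair: (20, 13) and (17, 17) with distance 5.0

The closest pair is (20, 13) and (17, 17) with Euclidean distance 5.0. For 7 points, brute-force pairwise comparison is shown above. For large n, the divide-and-conquer algorithm (sort by x, recurse on halves, check the dividing strip) achieves O(n log n).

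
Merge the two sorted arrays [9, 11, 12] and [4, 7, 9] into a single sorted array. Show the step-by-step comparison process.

Merging process:

Compare 9 vs 4: take 4 from right. Merged: [4]
Compare 9 vs 7: take 7 from right. Merged: [4, 7]
Compare 9 vs 9: take 9 from left. Merged: [4, 7, 9]
Compare 11 vs 9: take 9 from right. Merged: [4, 7, 9, 9]
Append remaining from left: [11, 12]. Merged: [4, 7, 9, 9, 11, 12]

Final merged array: [4, 7, 9, 9, 11, 12]
Total comparisons: 4

The merged array is [4, 7, 9, 9, 11, 12], requiring 4 comparisons. The merge step runs in O(n) time where n is the total number of elements.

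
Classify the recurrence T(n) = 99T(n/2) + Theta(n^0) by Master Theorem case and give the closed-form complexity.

Master Theorem for T(n) = 99T(n/2) + O(n^0):

a = 99, b = 2, c = 0
log_b(a) = log_2(99) = 6.6294

Case 1: c = 0 < log_2(99) = 6.6294
T(n) = O(n^(log_2 99))

For T(n) = 99T(n/2) + O(n^0): log_2(99) = 6.6294. This is Case 1 of the Master Theorem (c < log_b(a), work dominated by leaves), giving O(n^(log_2 99)).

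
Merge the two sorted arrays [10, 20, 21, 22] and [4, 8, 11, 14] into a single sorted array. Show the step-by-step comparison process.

Merging process:

Compare 10 vs 4: take 4 from right. Merged: [4]
Compare 10 vs 8: take 8 from right. Merged: [4, 8]
Compare 10 vs 11: take 10 from left. Merged: [4, 8, 10]
Compare 20 vs 11: take 11 from right. Merged: [4, 8, 10, 11]
Compare 20 vs 14: take 14 from right. Merged: [4, 8, 10, 11, 14]
Append remaining from left: [20, 21, 22]. Merged: [4, 8, 10, 11, 14, 20, 21, 22]

Final merged array: [4, 8, 10, 11, 14, 20, 21, 22]
Total comparisons: 5

The merged array is [4, 8, 10, 11, 14, 20, 21, 22], requiring 5 comparisons. The merge step runs in O(n) time where n is the total number of elements.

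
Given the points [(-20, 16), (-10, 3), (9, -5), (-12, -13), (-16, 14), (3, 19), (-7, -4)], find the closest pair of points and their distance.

Computing all pairwise distances among 7 points:

d((-20, 16), (-10, 3)) = 16.4012
d((-20, 16), (9, -5)) = 35.805
d((-20, 16), (-12, -13)) = 30.0832
d((-20, 16), (-16, 14)) = 4.4721 <-- minimum
d((-20, 16), (3, 19)) = 23.1948
d((-20, 16), (-7, -4)) = 23.8537
d((-10, 3), (9, -5)) = 20.6155
d((-10, 3), (-12, -13)) = 16.1245
d((-10, 3), (-16, 14)) = 12.53
d((-10, 3), (3, 19)) = 20.6155
d((-10, 3), (-7, -4)) = 7.6158
d((9, -5), (-12, -13)) = 22.4722
d((9, -5), (-16, 14)) = 31.4006
d((9, -5), (3, 19)) = 24.7386
d((9, -5), (-7, -4)) = 16.0312
d((-12, -13), (-16, 14)) = 27.2947
d((-12, -13), (3, 19)) = 35.3412
d((-12, -13), (-7, -4)) = 10.2956
d((-16, 14), (3, 19)) = 19.6469
d((-16, 14), (-7, -4)) = 20.1246
d((3, 19), (-7, -4)) = 25.0799

Closest pair: (-20, 16) and (-16, 14) with distance 4.4721

The closest pair is (-20, 16) and (-16, 14) with Euclidean distance 4.4721. For 7 points, brute-force pairwise comparison is shown above. For large n, the divide-and-conquer algorithm (sort by x, recurse on halves, check the dividing strip) achieves O(n log n).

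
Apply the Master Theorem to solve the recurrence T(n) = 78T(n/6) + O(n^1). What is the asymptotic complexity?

Master Theorem for T(n) = 78T(n/6) + O(n^1):

a = 78, b = 6, c = 1
log_b(a) = log_6(78) = 2.4315

Case 1: c = 1 < log_6(78) = 2.4315
T(n) = O(n^(log_6 78))

For T(n) = 78T(n/6) + O(n^1): log_6(78) = 2.4315. This is Case 1 of the Master Theorem (c < log_b(a), work dominated by leaves), giving O(n^(log_6 78)).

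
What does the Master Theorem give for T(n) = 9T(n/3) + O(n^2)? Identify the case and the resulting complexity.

Master Theorem for T(n) = 9T(n/3) + O(n^2):

a = 9, b = 3, c = 2
log_b(a) = log_3(9) = 2.0000

Case 2: c = 2 = log_3(9) = 2.0000
T(n) = O(n^2 log n) = O(n^2 log n)

For T(n) = 9T(n/3) + O(n^2): log_3(9) = 2.0000. This is Case 2 of the Master Theorem (c = log_b(a), equal work at all levels), giving O(n^2 log n).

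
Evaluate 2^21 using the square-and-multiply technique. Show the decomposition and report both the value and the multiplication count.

Computing 2^21 by squaring (build up from 2^1; each line after the first costs one multiplication):

2^1 = 2
2^2 = (2^1)^2 = 2^2 = 4
2^4 = (2^2)^2 = 4^2 = 16
2^5 = 2 * 2^4 = 2 * 16 = 32
2^10 = (2^5)^2 = 32^2 = 1024
2^20 = (2^10)^2 = 1024^2 = 1048576
2^21 = 2 * 2^20 = 2 * 1048576 = 2097152

Result: 2097152
Multiplications needed: 6 (6 lines after 2^1)

2^21 = 2097152. Using exponentiation by squaring, this requires 6 multiplications. The key idea: if the exponent is even, square the half-power; if odd, multiply by the base once.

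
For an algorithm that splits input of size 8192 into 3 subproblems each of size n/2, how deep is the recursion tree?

For divide and conquer with division factor 2:

Problem sizes at each level:
Level 0: 8192
Level 1: 4096
Level 2: 2048
Level 3: 1024
Level 4: 512
Level 5: 256
Level 6: 128
Level 7: 64
Level 8: 32
Level 9: 16
Level 10: 8
Level 11: 4
Level 12: 2
Level 13: 1

The root is level 0 and the size-1 base case is level 13 (the tree spans levels 0 through 13, i.e. 14 levels counting the root), so the depth is the number of divisions: log_2(8192) = 13

The recursion tree depth is log_2(8192) = 13. At each level, the problem size is divided by 2, so it takes 13 divisions to reduce to a base case of size 1. The algorithm makes 3 recursive calls at each level.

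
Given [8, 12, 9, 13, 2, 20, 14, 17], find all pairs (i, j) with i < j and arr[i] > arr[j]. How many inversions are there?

Finding inversions in [8, 12, 9, 13, 2, 20, 14, 17]:

(0, 4): arr[0]=8 > arr[4]=2
(1, 2): arr[1]=12 > arr[2]=9
(1, 4): arr[1]=12 > arr[4]=2
(2, 4): arr[2]=9 > arr[4]=2
(3, 4): arr[3]=13 > arr[4]=2
(5, 6): arr[5]=20 > arr[6]=14
(5, 7): arr[5]=20 > arr[7]=17

Total inversions: 7

The array has 7 inversion(s): (0,4), (1,2), (1,4), (2,4), (3,4), (5,6), (5,7). Each pair (i,j) satisfies i < j and arr[i] > arr[j].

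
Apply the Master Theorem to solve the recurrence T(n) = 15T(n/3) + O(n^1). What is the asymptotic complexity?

Master Theorem for T(n) = 15T(n/3) + O(n^1):

a = 15, b = 3, c = 1
log_b(a) = log_3(15) = 2.4650

Case 1: c = 1 < log_3(15) = 2.4650
T(n) = O(n^(log_3 15))

For T(n) = 15T(n/3) + O(n^1): log_3(15) = 2.4650. This is Case 1 of the Master Theorem (c < log_b(a), work dominated by leaves), giving O(n^(log_3 15)).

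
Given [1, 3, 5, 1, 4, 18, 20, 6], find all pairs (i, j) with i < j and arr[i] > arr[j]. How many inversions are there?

Finding inversions in [1, 3, 5, 1, 4, 18, 20, 6]:

(1, 3): arr[1]=3 > arr[3]=1
(2, 3): arr[2]=5 > arr[3]=1
(2, 4): arr[2]=5 > arr[4]=4
(5, 7): arr[5]=18 > arr[7]=6
(6, 7): arr[6]=20 > arr[7]=6

Total inversions: 5

The array has 5 inversion(s): (1,3), (2,3), (2,4), (5,7), (6,7). Each pair (i,j) satisfies i < j and arr[i] > arr[j].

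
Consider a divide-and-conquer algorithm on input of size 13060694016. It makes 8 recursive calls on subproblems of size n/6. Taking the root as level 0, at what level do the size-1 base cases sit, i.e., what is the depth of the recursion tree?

For divide and conquer with division factor 6:

Problem sizes at each level:
Level 0: 13060694016
Level 1: 2176782336
Level 2: 362797056
Level 3: 60466176
Level 4: 10077696
Level 5: 1679616
Level 6: 279936
Level 7: 46656
Level 8: 7776
Level 9: 1296
Level 10: 216
Level 11: 36
Level 12: 6
Level 13: 1

The root is level 0 and the size-1 base case is level 13 (the tree spans levels 0 through 13, i.e. 14 levels counting the root), so the depth is the number of divisions: log_6(13060694016) = 13

The recursion tree depth is log_6(13060694016) = 13. At each level, the problem size is divided by 6, so it takes 13 divisions to reduce to a base case of size 1. The algorithm makes 8 recursive calls at each level.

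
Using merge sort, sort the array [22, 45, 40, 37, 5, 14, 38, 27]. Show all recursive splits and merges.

Merge sort trace:

Split: [22, 45, 40, 37, 5, 14, 38, 27] -> [22, 45, 40, 37] and [5, 14, 38, 27]
  Split: [22, 45, 40, 37] -> [22, 45] and [40, 37]
    Split: [22, 45] -> [22] and [45]
    Merge: [22] + [45] -> [22, 45]
    Split: [40, 37] -> [40] and [37]
    Merge: [40] + [37] -> [37, 40]
  Merge: [22, 45] + [37, 40] -> [22, 37, 40, 45]
  Split: [5, 14, 38, 27] -> [5, 14] and [38, 27]
    Split: [5, 14] -> [5] and [14]
    Merge: [5] + [14] -> [5, 14]
    Split: [38, 27] -> [38] and [27]
    Merge: [38] + [27] -> [27, 38]
  Merge: [5, 14] + [27, 38] -> [5, 14, 27, 38]
Merge: [22, 37, 40, 45] + [5, 14, 27, 38] -> [5, 14, 22, 27, 37, 38, 40, 45]

Final sorted array: [5, 14, 22, 27, 37, 38, 40, 45]

The merge sort proceeds by recursively splitting the array and merging sorted halves.
After all merges, the sorted array is [5, 14, 22, 27, 37, 38, 40, 45].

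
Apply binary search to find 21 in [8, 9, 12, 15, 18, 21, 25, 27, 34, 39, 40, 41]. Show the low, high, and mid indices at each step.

Binary search for 21 in [8, 9, 12, 15, 18, 21, 25, 27, 34, 39, 40, 41]:

lo=0, hi=11, mid=5, arr[mid]=21 -> Found target at index 5!

Binary search finds 21 at index 5 after 1 comparisons. The search repeatedly halves the search space by comparing with the middle element.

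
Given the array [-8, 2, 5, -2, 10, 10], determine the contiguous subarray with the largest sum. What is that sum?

Using Kadane's algorithm on [-8, 2, 5, -2, 10, 10]:

Scanning through the array:
Position 1 (value 2): max_ending_here = 2, max_so_far = 2
Position 2 (value 5): max_ending_here = 7, max_so_far = 7
Position 3 (value -2): max_ending_here = 5, max_so_far = 7
Position 4 (value 10): max_ending_here = 15, max_so_far = 15
Position 5 (value 10): max_ending_here = 25, max_so_far = 25

Maximum subarray: [2, 5, -2, 10, 10]
Maximum sum: 25

The maximum subarray is [2, 5, -2, 10, 10] with sum 25. This subarray runs from index 1 to index 5.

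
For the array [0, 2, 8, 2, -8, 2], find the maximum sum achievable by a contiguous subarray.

Using Kadane's algorithm on [0, 2, 8, 2, -8, 2]:

Scanning through the array:
Position 1 (value 2): max_ending_here = 2, max_so_far = 2
Position 2 (value 8): max_ending_here = 10, max_so_far = 10
Position 3 (value 2): max_ending_here = 12, max_so_far = 12
Position 4 (value -8): max_ending_here = 4, max_so_far = 12
Position 5 (value 2): max_ending_here = 6, max_so_far = 12

Maximum subarray: [0, 2, 8, 2]
Maximum sum: 12

The maximum subarray is [0, 2, 8, 2] with sum 12. This subarray runs from index 0 to index 3.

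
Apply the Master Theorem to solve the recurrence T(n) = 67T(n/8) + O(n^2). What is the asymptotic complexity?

Master Theorem for T(n) = 67T(n/8) + O(n^2):

a = 67, b = 8, c = 2
log_b(a) = log_8(67) = 2.0220

Case 1: c = 2 < log_8(67) = 2.0220
T(n) = O(n^(log_8 67))

For T(n) = 67T(n/8) + O(n^2): log_8(67) = 2.0220. This is Case 1 of the Master Theorem (c < log_b(a), work dominated by leaves), giving O(n^(log_8 67)).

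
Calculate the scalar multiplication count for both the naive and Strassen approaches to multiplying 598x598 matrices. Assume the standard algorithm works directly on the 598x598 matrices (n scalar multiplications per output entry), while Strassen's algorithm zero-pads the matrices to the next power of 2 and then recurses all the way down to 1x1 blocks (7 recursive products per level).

Matrix multiplication for 598x598 matrices:

Strassen's algorithm requires power-of-2 dimensions. Pad 598x598 to 1024x1024 (next power of 2).

Standard algorithm: 598^3 = 213847192 multiplications
Strassen's algorithm: 7^(log2(1024)) = 7^10 = 282475249 multiplications
Difference: 213847192 - 282475249 = -68628057 (Strassen uses MORE here due to padding overhead — for small or just-over-power-of-2 n, padding can outweigh the per-level savings)

Standard: 213847192 multiplications (598^3). Strassen: 282475249 multiplications (7^10, after padding to 1024x1024). Strassen reduces 8 recursive multiplications to 7 at each level.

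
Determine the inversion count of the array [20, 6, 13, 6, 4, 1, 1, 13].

Finding inversions in [20, 6, 13, 6, 4, 1, 1, 13]:

(0, 1): arr[0]=20 > arr[1]=6
(0, 2): arr[0]=20 > arr[2]=13
(0, 3): arr[0]=20 > arr[3]=6
(0, 4): arr[0]=20 > arr[4]=4
(0, 5): arr[0]=20 > arr[5]=1
(0, 6): arr[0]=20 > arr[6]=1
(0, 7): arr[0]=20 > arr[7]=13
(1, 4): arr[1]=6 > arr[4]=4
(1, 5): arr[1]=6 > arr[5]=1
(1, 6): arr[1]=6 > arr[6]=1
(2, 3): arr[2]=13 > arr[3]=6
(2, 4): arr[2]=13 > arr[4]=4
(2, 5): arr[2]=13 > arr[5]=1
(2, 6): arr[2]=13 > arr[6]=1
(3, 4): arr[3]=6 > arr[4]=4
(3, 5): arr[3]=6 > arr[5]=1
(3, 6): arr[3]=6 > arr[6]=1
(4, 5): arr[4]=4 > arr[5]=1
(4, 6): arr[4]=4 > arr[6]=1

Total inversions: 19

The array has 19 inversion(s): (0,1), (0,2), (0,3), (0,4), (0,5), (0,6), (0,7), (1,4), (1,5), (1,6), (2,3), (2,4), (2,5), (2,6), (3,4), (3,5), (3,6), (4,5), (4,6). Each pair (i,j) satisfies i < j and arr[i] > arr[j].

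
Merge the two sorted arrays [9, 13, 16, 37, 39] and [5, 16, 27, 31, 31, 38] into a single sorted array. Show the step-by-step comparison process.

Merging process:

Compare 9 vs 5: take 5 from right. Merged: [5]
Compare 9 vs 16: take 9 from left. Merged: [5, 9]
Compare 13 vs 16: take 13 from left. Merged: [5, 9, 13]
Compare 16 vs 16: take 16 from left. Merged: [5, 9, 13, 16]
Compare 37 vs 16: take 16 from right. Merged: [5, 9, 13, 16, 16]
Compare 37 vs 27: take 27 from right. Merged: [5, 9, 13, 16, 16, 27]
Compare 37 vs 31: take 31 from right. Merged: [5, 9, 13, 16, 16, 27, 31]
Compare 37 vs 31: take 31 from right. Merged: [5, 9, 13, 16, 16, 27, 31, 31]
Compare 37 vs 38: take 37 from left. Merged: [5, 9, 13, 16, 16, 27, 31, 31, 37]
Compare 39 vs 38: take 38 from right. Merged: [5, 9, 13, 16, 16, 27, 31, 31, 37, 38]
Append remaining from left: [39]. Merged: [5, 9, 13, 16, 16, 27, 31, 31, 37, 38, 39]

Final merged array: [5, 9, 13, 16, 16, 27, 31, 31, 37, 38, 39]
Total comparisons: 10

The merged array is [5, 9, 13, 16, 16, 27, 31, 31, 37, 38, 39], requiring 10 comparisons. The merge step runs in O(n) time where n is the total number of elements.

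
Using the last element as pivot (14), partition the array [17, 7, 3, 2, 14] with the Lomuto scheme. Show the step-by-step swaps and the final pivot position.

Lomuto partition with pivot = 14:

Initial array: [17, 7, 3, 2, 14]

arr[0]=17 > 14: no swap
arr[1]=7 <= 14: swap with position 0, array becomes [7, 17, 3, 2, 14]
arr[2]=3 <= 14: swap with position 1, array becomes [7, 3, 17, 2, 14]
arr[3]=2 <= 14: swap with position 2, array becomes [7, 3, 2, 17, 14]

Place pivot at position 3: [7, 3, 2, 14, 17]
Pivot position: 3

After partitioning with pivot 14, the array becomes [7, 3, 2, 14, 17]. The pivot is placed at index 3. All elements to the left of the pivot are <= 14, and all elements to the right are > 14.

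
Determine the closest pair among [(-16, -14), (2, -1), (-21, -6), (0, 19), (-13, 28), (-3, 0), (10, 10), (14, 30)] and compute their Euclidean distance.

Computing all pairwise distances among 8 points:

d((-16, -14), (2, -1)) = 22.2036
d((-16, -14), (-21, -6)) = 9.434
d((-16, -14), (0, 19)) = 36.6742
d((-16, -14), (-13, 28)) = 42.107
d((-16, -14), (-3, 0)) = 19.105
d((-16, -14), (10, 10)) = 35.3836
d((-16, -14), (14, 30)) = 53.2541
d((2, -1), (-21, -6)) = 23.5372
d((2, -1), (0, 19)) = 20.0998
d((2, -1), (-13, 28)) = 32.6497
d((2, -1), (-3, 0)) = 5.099 <-- minimum
d((2, -1), (10, 10)) = 13.6015
d((2, -1), (14, 30)) = 33.2415
d((-21, -6), (0, 19)) = 32.6497
d((-21, -6), (-13, 28)) = 34.9285
d((-21, -6), (-3, 0)) = 18.9737
d((-21, -6), (10, 10)) = 34.8855
d((-21, -6), (14, 30)) = 50.2096
d((0, 19), (-13, 28)) = 15.8114
d((0, 19), (-3, 0)) = 19.2354
d((0, 19), (10, 10)) = 13.4536
d((0, 19), (14, 30)) = 17.8045
d((-13, 28), (-3, 0)) = 29.7321
d((-13, 28), (10, 10)) = 29.2062
d((-13, 28), (14, 30)) = 27.074
d((-3, 0), (10, 10)) = 16.4012
d((-3, 0), (14, 30)) = 34.4819
d((10, 10), (14, 30)) = 20.3961

Closest pair: (2, -1) and (-3, 0) with distance 5.099

The closest pair is (2, -1) and (-3, 0) with Euclidean distance 5.099. For 8 points, brute-force pairwise comparison is shown above. For large n, the divide-and-conquer algorithm (sort by x, recurse on halves, check the dividing strip) achieves O(n log n).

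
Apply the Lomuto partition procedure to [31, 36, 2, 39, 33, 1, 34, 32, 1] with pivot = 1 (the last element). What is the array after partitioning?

Lomuto partition with pivot = 1:

Initial array: [31, 36, 2, 39, 33, 1, 34, 32, 1]

arr[0]=31 > 1: no swap
arr[1]=36 > 1: no swap
arr[2]=2 > 1: no swap
arr[3]=39 > 1: no swap
arr[4]=33 > 1: no swap
arr[5]=1 <= 1: swap with position 0, array becomes [1, 36, 2, 39, 33, 31, 34, 32, 1]
arr[6]=34 > 1: no swap
arr[7]=32 > 1: no swap

Place pivot at position 1: [1, 1, 2, 39, 33, 31, 34, 32, 36]
Pivot position: 1

After partitioning with pivot 1, the array becomes [1, 1, 2, 39, 33, 31, 34, 32, 36]. The pivot is placed at index 1. All elements to the left of the pivot are <= 1, and all elements to the right are > 1.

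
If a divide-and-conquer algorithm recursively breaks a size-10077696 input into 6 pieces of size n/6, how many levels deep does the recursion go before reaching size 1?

For divide and conquer with division factor 6:

Problem sizes at each level:
Level 0: 10077696
Level 1: 1679616
Level 2: 279936
Level 3: 46656
Level 4: 7776
Level 5: 1296
Level 6: 216
Level 7: 36
Level 8: 6
Level 9: 1

The root is level 0 and the size-1 base case is level 9 (the tree spans levels 0 through 9, i.e. 10 levels counting the root), so the depth is the number of divisions: log_6(10077696) = 9

The recursion tree depth is log_6(10077696) = 9. At each level, the problem size is divided by 6, so it takes 9 divisions to reduce to a base case of size 1. The algorithm makes 6 recursive calls at each level.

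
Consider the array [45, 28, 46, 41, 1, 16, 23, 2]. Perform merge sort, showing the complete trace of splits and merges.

Merge sort trace:

Split: [45, 28, 46, 41, 1, 16, 23, 2] -> [45, 28, 46, 41] and [1, 16, 23, 2]
  Split: [45, 28, 46, 41] -> [45, 28] and [46, 41]
    Split: [45, 28] -> [45] and [28]
    Merge: [45] + [28] -> [28, 45]
    Split: [46, 41] -> [46] and [41]
    Merge: [46] + [41] -> [41, 46]
  Merge: [28, 45] + [41, 46] -> [28, 41, 45, 46]
  Split: [1, 16, 23, 2] -> [1, 16] and [23, 2]
    Split: [1, 16] -> [1] and [16]
    Merge: [1] + [16] -> [1, 16]
    Split: [23, 2] -> [23] and [2]
    Merge: [23] + [2] -> [2, 23]
  Merge: [1, 16] + [2, 23] -> [1, 2, 16, 23]
Merge: [28, 41, 45, 46] + [1, 2, 16, 23] -> [1, 2, 16, 23, 28, 41, 45, 46]

Final sorted array: [1, 2, 16, 23, 28, 41, 45, 46]

The merge sort proceeds by recursively splitting the array and merging sorted halves.
After all merges, the sorted array is [1, 2, 16, 23, 28, 41, 45, 46].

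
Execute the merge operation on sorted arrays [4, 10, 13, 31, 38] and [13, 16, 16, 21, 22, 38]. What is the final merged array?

Merging process:

Compare 4 vs 13: take 4 from left. Merged: [4]
Compare 10 vs 13: take 10 from left. Merged: [4, 10]
Compare 13 vs 13: take 13 from left. Merged: [4, 10, 13]
Compare 31 vs 13: take 13 from right. Merged: [4, 10, 13, 13]
Compare 31 vs 16: take 16 from right. Merged: [4, 10, 13, 13, 16]
Compare 31 vs 16: take 16 from right. Merged: [4, 10, 13, 13, 16, 16]
Compare 31 vs 21: take 21 from right. Merged: [4, 10, 13, 13, 16, 16, 21]
Compare 31 vs 22: take 22 from right. Merged: [4, 10, 13, 13, 16, 16, 21, 22]
Compare 31 vs 38: take 31 from left. Merged: [4, 10, 13, 13, 16, 16, 21, 22, 31]
Compare 38 vs 38: take 38 from left. Merged: [4, 10, 13, 13, 16, 16, 21, 22, 31, 38]
Append remaining from right: [38]. Merged: [4, 10, 13, 13, 16, 16, 21, 22, 31, 38, 38]

Final merged array: [4, 10, 13, 13, 16, 16, 21, 22, 31, 38, 38]
Total comparisons: 10

The merged array is [4, 10, 13, 13, 16, 16, 21, 22, 31, 38, 38], requiring 10 comparisons. The merge step runs in O(n) time where n is the total number of elements.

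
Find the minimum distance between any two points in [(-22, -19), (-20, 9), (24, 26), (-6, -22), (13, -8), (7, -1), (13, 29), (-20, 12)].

Computing all pairwise distances among 8 points:

d((-22, -19), (-20, 9)) = 28.0713
d((-22, -19), (24, 26)) = 64.3506
d((-22, -19), (-6, -22)) = 16.2788
d((-22, -19), (13, -8)) = 36.6879
d((-22, -19), (7, -1)) = 34.1321
d((-22, -19), (13, 29)) = 59.4054
d((-22, -19), (-20, 12)) = 31.0644
d((-20, 9), (24, 26)) = 47.1699
d((-20, 9), (-6, -22)) = 34.0147
d((-20, 9), (13, -8)) = 37.1214
d((-20, 9), (7, -1)) = 28.7924
d((-20, 9), (13, 29)) = 38.5876
d((-20, 9), (-20, 12)) = 3.0 <-- minimum
d((24, 26), (-6, -22)) = 56.6039
d((24, 26), (13, -8)) = 35.7351
d((24, 26), (7, -1)) = 31.9061
d((24, 26), (13, 29)) = 11.4018
d((24, 26), (-20, 12)) = 46.1736
d((-6, -22), (13, -8)) = 23.6008
d((-6, -22), (7, -1)) = 24.6982
d((-6, -22), (13, 29)) = 54.4243
d((-6, -22), (-20, 12)) = 36.7696
d((13, -8), (7, -1)) = 9.2195
d((13, -8), (13, 29)) = 37.0
d((13, -8), (-20, 12)) = 38.5876
d((7, -1), (13, 29)) = 30.5941
d((7, -1), (-20, 12)) = 29.9666
d((13, 29), (-20, 12)) = 37.1214

Closest pair: (-20, 9) and (-20, 12) with distance 3.0

The closest pair is (-20, 9) and (-20, 12) with Euclidean distance 3.0. For 8 points, brute-force pairwise comparison is shown above. For large n, the divide-and-conquer algorithm (sort by x, recurse on halves, check the dividing strip) achieves O(n log n).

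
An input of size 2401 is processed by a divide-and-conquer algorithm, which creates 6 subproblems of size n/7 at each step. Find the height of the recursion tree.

For divide and conquer with division factor 7:

Problem sizes at each level:
Level 0: 2401
Level 1: 343
Level 2: 49
Level 3: 7
Level 4: 1

The root is level 0 and the size-1 base case is level 4 (the tree spans levels 0 through 4, i.e. 5 levels counting the root), so the depth is the number of divisions: log_7(2401) = 4

The recursion tree depth is log_7(2401) = 4. At each level, the problem size is divided by 7, so it takes 4 divisions to reduce to a base case of size 1. The algorithm makes 6 recursive calls at each level.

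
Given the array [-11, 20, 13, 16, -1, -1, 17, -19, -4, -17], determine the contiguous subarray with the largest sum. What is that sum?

Using Kadane's algorithm on [-11, 20, 13, 16, -1, -1, 17, -19, -4, -17]:

Scanning through the array:
Position 1 (value 20): max_ending_here = 20, max_so_far = 20
Position 2 (value 13): max_ending_here = 33, max_so_far = 33
Position 3 (value 16): max_ending_here = 49, max_so_far = 49
Position 4 (value -1): max_ending_here = 48, max_so_far = 49
Position 5 (value -1): max_ending_here = 47, max_so_far = 49
Position 6 (value 17): max_ending_here = 64, max_so_far = 64
Position 7 (value -19): max_ending_here = 45, max_so_far = 64
Position 8 (value -4): max_ending_here = 41, max_so_far = 64
Position 9 (value -17): max_ending_here = 24, max_so_far = 64

Maximum subarray: [20, 13, 16, -1, -1, 17]
Maximum sum: 64

The maximum subarray is [20, 13, 16, -1, -1, 17] with sum 64. This subarray runs from index 1 to index 6.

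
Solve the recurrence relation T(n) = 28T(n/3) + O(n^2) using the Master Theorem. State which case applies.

Master Theorem for T(n) = 28T(n/3) + O(n^2):

a = 28, b = 3, c = 2
log_b(a) = log_3(28) = 3.0331

Case 1: c = 2 < log_3(28) = 3.0331
T(n) = O(n^(log_3 28))

For T(n) = 28T(n/3) + O(n^2): log_3(28) = 3.0331. This is Case 1 of the Master Theorem (c < log_b(a), work dominated by leaves), giving O(n^(log_3 28)).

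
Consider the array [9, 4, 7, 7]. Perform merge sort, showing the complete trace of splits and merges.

Merge sort trace:

Split: [9, 4, 7, 7] -> [9, 4] and [7, 7]
  Split: [9, 4] -> [9] and [4]
  Merge: [9] + [4] -> [4, 9]
  Split: [7, 7] -> [7] and [7]
  Merge: [7] + [7] -> [7, 7]
Merge: [4, 9] + [7, 7] -> [4, 7, 7, 9]

Final sorted array: [4, 7, 7, 9]

The merge sort proceeds by recursively splitting the array and merging sorted halves.
After all merges, the sorted array is [4, 7, 7, 9].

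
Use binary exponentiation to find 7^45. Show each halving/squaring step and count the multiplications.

Computing 7^45 by squaring (build up from 7^1; each line after the first costs one multiplication):

7^1 = 7
7^2 = (7^1)^2 = 7^2 = 49
7^4 = (7^2)^2 = 49^2 = 2401
7^5 = 7 * 7^4 = 7 * 2401 = 16807
7^10 = (7^5)^2 = 16807^2 = 282475249
7^11 = 7 * 7^10 = 7 * 282475249 = 1977326743
7^22 = (7^11)^2 = 1977326743^2 = 3909821048582988049
7^44 = (7^22)^2 = 3909821048582988049^2 = 15286700631942576193765185769276826401
7^45 = 7 * 7^44 = 7 * 15286700631942576193765185769276826401 = 107006904423598033356356300384937784807

Result: 107006904423598033356356300384937784807
Multiplications needed: 8 (8 lines after 7^1)

7^45 = 107006904423598033356356300384937784807. Using exponentiation by squaring, this requires 8 multiplications. The key idea: if the exponent is even, square the half-power; if odd, multiply by the base once.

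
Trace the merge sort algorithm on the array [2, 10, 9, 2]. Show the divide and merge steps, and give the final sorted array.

Merge sort trace:

Split: [2, 10, 9, 2] -> [2, 10] and [9, 2]
  Split: [2, 10] -> [2] and [10]
  Merge: [2] + [10] -> [2, 10]
  Split: [9, 2] -> [9] and [2]
  Merge: [9] + [2] -> [2, 9]
Merge: [2, 10] + [2, 9] -> [2, 2, 9, 10]

Final sorted array: [2, 2, 9, 10]

The merge sort proceeds by recursively splitting the array and merging sorted halves.
After all merges, the sorted array is [2, 2, 9, 10].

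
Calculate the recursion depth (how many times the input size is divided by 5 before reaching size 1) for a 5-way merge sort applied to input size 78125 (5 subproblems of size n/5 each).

For divide and conquer with division factor 5:

Problem sizes at each level:
Level 0: 78125
Level 1: 15625
Level 2: 3125
Level 3: 625
Level 4: 125
Level 5: 25
Level 6: 5
Level 7: 1

The root is level 0 and the size-1 base case is level 7 (the tree spans levels 0 through 7, i.e. 8 levels counting the root), so the depth is the number of divisions: log_5(78125) = 7

The recursion tree depth is log_5(78125) = 7. At each level, the problem size is divided by 5, so it takes 7 divisions to reduce to a base case of size 1. The algorithm makes 5 recursive calls at each level.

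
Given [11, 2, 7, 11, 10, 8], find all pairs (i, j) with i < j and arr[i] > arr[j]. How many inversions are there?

Finding inversions in [11, 2, 7, 11, 10, 8]:

(0, 1): arr[0]=11 > arr[1]=2
(0, 2): arr[0]=11 > arr[2]=7
(0, 4): arr[0]=11 > arr[4]=10
(0, 5): arr[0]=11 > arr[5]=8
(3, 4): arr[3]=11 > arr[4]=10
(3, 5): arr[3]=11 > arr[5]=8
(4, 5): arr[4]=10 > arr[5]=8

Total inversions: 7

The array has 7 inversion(s): (0,1), (0,2), (0,4), (0,5), (3,4), (3,5), (4,5). Each pair (i,j) satisfies i < j and arr[i] > arr[j].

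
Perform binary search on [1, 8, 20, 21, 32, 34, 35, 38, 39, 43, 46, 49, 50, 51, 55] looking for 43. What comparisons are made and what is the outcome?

Binary search for 43 in [1, 8, 20, 21, 32, 34, 35, 38, 39, 43, 46, 49, 50, 51, 55]:

lo=0, hi=14, mid=7, arr[mid]=38 -> 38 < 43, search right half
lo=8, hi=14, mid=11, arr[mid]=49 -> 49 > 43, search left half
lo=8, hi=10, mid=9, arr[mid]=43 -> Found target at index 9!

Binary search finds 43 at index 9 after 3 comparisons. The search repeatedly halves the search space by comparing with the middle element.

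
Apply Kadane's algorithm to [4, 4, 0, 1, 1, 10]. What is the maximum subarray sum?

Using Kadane's algorithm on [4, 4, 0, 1, 1, 10]:

Scanning through the array:
Position 1 (value 4): max_ending_here = 8, max_so_far = 8
Position 2 (value 0): max_ending_here = 8, max_so_far = 8
Position 3 (value 1): max_ending_here = 9, max_so_far = 9
Position 4 (value 1): max_ending_here = 10, max_so_far = 10
Position 5 (value 10): max_ending_here = 20, max_so_far = 20

Maximum subarray: [4, 4, 0, 1, 1, 10]
Maximum sum: 20

The maximum subarray is [4, 4, 0, 1, 1, 10] with sum 20. This subarray runs from index 0 to index 5.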